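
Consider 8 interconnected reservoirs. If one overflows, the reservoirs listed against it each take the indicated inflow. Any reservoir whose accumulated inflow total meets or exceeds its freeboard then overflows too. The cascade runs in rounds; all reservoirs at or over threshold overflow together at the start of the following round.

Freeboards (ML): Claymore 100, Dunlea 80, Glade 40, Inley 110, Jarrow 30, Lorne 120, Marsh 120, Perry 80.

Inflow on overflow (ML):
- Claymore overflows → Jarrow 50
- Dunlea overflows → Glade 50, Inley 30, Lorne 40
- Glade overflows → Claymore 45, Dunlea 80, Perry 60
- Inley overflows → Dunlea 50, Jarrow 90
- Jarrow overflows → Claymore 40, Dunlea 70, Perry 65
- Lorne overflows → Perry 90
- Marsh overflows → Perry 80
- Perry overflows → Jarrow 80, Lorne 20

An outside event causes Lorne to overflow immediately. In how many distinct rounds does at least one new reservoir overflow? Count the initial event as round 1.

Round 1 — Lorne overflows (initial).
  Perry: +90 → 90 ≥ 80
Round 2 — Perry overflows.
  Jarrow: +80 → 80 ≥ 30
Round 3 — Jarrow overflows.
  Claymore: +40 → 40 < 100
  Dunlea: +70 → 70 < 80
No further overflows.

3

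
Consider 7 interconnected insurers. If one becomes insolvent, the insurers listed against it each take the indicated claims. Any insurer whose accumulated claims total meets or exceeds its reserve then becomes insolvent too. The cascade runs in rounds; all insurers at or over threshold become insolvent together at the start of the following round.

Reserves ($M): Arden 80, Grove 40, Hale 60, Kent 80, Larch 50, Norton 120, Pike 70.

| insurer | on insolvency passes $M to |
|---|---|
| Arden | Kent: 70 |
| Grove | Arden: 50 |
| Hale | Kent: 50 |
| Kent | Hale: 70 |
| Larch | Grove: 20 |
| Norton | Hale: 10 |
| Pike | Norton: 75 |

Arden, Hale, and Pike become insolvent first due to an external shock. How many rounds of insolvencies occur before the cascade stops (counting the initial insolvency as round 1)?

2

Round 1 — Arden, Hale, Pike become insolvent (initial).
  Kent: +70+50 → 120 ≥ 80
  Norton: +75 → 75 < 120
Round 2 — Kent becomes insolvent.
No further insolvencies.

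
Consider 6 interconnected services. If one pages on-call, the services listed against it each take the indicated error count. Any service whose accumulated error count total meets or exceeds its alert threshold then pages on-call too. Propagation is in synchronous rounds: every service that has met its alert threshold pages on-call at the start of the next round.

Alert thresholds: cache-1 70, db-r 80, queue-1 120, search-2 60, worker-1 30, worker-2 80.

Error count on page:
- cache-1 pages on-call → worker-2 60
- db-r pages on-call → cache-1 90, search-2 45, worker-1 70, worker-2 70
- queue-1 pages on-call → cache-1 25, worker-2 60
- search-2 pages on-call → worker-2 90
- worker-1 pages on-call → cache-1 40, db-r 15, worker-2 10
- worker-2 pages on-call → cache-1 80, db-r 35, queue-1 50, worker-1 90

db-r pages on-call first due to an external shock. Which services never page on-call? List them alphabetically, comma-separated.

Round 1 — db-r pages on-call (initial).
  cache-1: +90 → 90 ≥ 70
  search-2: +45 → 45 < 60
  worker-1: +70 → 70 ≥ 30
  worker-2: +70 → 70 < 80
Round 2 — cache-1, worker-1 page on-call.
  worker-2: +60+10 → 140 ≥ 80
Round 3 — worker-2 pages on-call.
  queue-1: +50 → 50 < 120
No further pages.

queue-1, search-2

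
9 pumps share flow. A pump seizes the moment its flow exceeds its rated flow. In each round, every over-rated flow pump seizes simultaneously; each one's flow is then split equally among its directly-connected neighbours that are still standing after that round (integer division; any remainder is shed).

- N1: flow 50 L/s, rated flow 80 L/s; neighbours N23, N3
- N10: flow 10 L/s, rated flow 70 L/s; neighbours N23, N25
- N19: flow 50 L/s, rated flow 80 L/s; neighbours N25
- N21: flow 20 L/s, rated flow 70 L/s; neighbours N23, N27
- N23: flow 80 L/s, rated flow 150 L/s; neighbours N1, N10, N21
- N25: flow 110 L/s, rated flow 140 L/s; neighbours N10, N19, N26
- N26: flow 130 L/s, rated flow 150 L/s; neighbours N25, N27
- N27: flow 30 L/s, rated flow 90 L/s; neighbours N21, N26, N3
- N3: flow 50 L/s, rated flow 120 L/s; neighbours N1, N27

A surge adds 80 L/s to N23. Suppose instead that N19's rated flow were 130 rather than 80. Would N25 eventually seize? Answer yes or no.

With N19's rated flow at 130:
Round 1 — N23 at 160 > 150. N23 seizes.
  N23 sheds 160 L/s to N1, N10, N21: 53 each (1 lost).
    N1: 50+53 = 103 > 80
    N10: 10+53 = 63 ≤ 70
    N21: 20+53 = 73 > 70
Round 2 — N1, N21 seize.
  N1 sheds 103 L/s to N3: 103 each.
    N3: 50+103 = 153 > 120
  N21 sheds 73 L/s to N27: 73 each.
    N27: 30+73 = 103 > 90
Round 3 — N27, N3 seize.
  N27 sheds 103 L/s to N26: 103 each.
    N26: 130+103 = 233 > 150
  N3 sheds 153 L/s: no online neighbours, lost.
Round 4 — N26 seizes.
  N26 sheds 233 L/s to N25: 233 each.
    N25: 110+233 = 343 > 140
Round 5 — N25 seizes.
  N25 sheds 343 L/s to N10, N19: 171 each (1 lost).
    N10: 63+171 = 234 > 70
    N19: 50+171 = 221 > 130
Round 6 — N10, N19 seize.
  N10 sheds 234 L/s: no online neighbours, lost.
  N19 sheds 221 L/s: no online neighbours, lost.
No further seizures.

yes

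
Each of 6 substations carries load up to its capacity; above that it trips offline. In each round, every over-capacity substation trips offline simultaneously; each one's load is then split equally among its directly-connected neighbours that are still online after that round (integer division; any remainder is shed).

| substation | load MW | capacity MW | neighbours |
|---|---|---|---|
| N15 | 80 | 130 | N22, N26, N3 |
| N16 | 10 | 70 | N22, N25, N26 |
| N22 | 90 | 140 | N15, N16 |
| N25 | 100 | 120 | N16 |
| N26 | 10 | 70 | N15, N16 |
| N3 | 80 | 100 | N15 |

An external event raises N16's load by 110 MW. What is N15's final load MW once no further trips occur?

Round 1 — N16 at 120 > 70. N16 trips offline.
  N16 sheds 120 MW to N22, N25, N26: 40 each.
    N22: 90+40 = 130 ≤ 140
    N25: 100+40 = 140 > 120
    N26: 10+40 = 50 ≤ 70
Round 2 — N25 trips offline.
  N25 sheds 140 MW: no online neighbours, lost.
No further trips.

80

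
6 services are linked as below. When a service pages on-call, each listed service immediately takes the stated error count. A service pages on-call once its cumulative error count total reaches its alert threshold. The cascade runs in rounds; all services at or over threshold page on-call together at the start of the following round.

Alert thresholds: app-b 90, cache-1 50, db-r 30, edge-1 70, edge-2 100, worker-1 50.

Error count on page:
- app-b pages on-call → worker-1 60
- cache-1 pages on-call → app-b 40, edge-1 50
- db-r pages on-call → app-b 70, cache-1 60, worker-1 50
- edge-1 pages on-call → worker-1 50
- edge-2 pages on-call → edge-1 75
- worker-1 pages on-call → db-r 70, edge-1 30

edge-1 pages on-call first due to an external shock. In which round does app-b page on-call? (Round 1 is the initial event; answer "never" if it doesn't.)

5

Round 1 — edge-1 pages on-call (initial).
  worker-1: +50 → 50 ≥ 50
Round 2 — worker-1 pages on-call.
  db-r: +70 → 70 ≥ 30
Round 3 — db-r pages on-call.
  app-b: +70 → 70 < 90
  cache-1: +60 → 60 ≥ 50
Round 4 — cache-1 pages on-call.
  app-b: +40 → 110 ≥ 90
Round 5 — app-b pages on-call.
No further pages.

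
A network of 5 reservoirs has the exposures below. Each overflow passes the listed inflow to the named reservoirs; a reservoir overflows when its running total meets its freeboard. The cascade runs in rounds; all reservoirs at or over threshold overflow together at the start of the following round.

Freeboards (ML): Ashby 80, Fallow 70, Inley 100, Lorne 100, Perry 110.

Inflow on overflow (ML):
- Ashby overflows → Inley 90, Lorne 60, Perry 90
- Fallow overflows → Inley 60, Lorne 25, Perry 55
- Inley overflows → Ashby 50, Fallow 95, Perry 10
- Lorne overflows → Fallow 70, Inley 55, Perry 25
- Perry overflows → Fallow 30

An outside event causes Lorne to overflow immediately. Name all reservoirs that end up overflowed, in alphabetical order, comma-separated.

Round 1 — Lorne overflows (initial).
  Fallow: +70 → 70 ≥ 70
  Inley: +55 → 55 < 100
  Perry: +25 → 25 < 110
Round 2 — Fallow overflows.
  Inley: +60 → 115 ≥ 100
  Perry: +55 → 80 < 110
Round 3 — Inley overflows.
  Ashby: +50 → 50 < 80
  Perry: +10 → 90 < 110
No further overflows.

Fallow, Inley, Lorne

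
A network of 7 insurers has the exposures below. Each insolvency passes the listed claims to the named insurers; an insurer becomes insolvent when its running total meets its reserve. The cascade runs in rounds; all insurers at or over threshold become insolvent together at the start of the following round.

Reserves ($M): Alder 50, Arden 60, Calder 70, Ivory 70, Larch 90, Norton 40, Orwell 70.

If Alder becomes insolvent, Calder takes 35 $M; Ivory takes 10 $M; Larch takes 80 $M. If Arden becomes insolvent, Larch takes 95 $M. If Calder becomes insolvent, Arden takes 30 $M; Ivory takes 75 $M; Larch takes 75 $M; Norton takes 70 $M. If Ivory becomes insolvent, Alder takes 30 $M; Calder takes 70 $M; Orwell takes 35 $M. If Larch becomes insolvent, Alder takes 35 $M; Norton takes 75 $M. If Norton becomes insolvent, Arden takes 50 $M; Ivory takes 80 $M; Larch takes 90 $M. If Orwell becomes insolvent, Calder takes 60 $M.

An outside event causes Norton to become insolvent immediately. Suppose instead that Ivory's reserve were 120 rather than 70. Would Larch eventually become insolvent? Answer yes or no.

With Ivory's reserve at 120:
Round 1 — Norton becomes insolvent (initial).
  Arden: +50 → 50 < 60
  Ivory: +80 → 80 < 120
  Larch: +90 → 90 ≥ 90
Round 2 — Larch becomes insolvent.
  Alder: +35 → 35 < 50
No further insolvencies.

yes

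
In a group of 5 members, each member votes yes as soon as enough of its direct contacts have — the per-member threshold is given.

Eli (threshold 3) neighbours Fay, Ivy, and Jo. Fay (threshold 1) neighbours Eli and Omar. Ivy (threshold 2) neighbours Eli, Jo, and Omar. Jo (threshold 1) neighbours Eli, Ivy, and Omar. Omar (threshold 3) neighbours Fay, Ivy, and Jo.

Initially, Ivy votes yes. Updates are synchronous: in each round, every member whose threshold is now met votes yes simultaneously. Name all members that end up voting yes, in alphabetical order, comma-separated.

Round 1 — Ivy votes yes (initial).
Round 2 — checking thresholds:
  Eli: 1 of 3 neighbours < 3, not yet.
  Jo: 1 of 3 neighbours ≥ 1, votes yes.
  Omar: 1 of 3 neighbours < 3, not yet.
Round 3 — no new yes votes; cascade stops.

Ivy, Jo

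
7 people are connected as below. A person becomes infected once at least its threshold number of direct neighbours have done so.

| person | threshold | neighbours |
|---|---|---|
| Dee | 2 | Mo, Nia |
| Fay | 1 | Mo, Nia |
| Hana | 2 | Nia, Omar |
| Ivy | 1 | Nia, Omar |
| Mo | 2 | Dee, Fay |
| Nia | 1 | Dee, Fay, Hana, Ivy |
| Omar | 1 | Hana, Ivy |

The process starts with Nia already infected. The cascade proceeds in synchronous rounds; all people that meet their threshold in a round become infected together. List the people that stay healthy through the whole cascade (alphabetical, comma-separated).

Round 1 — Nia becomes infected (initial).
Round 2 — checking thresholds:
  Dee: 1 of 2 neighbours < 2, holds.
  Fay: 1 of 2 neighbours ≥ 1, becomes infected.
  Hana: 1 of 2 neighbours < 2, holds.
  Ivy: 1 of 2 neighbours ≥ 1, becomes infected.
Round 3 — checking thresholds:
  Dee: 1 of 2 neighbours < 2, holds.
  Hana: 1 of 2 neighbours < 2, holds.
  Mo: 1 of 2 neighbours < 2, holds.
  Omar: 1 of 2 neighbours ≥ 1, becomes infected.
Round 4 — checking thresholds:
  Dee: 1 of 2 neighbours < 2, holds.
  Hana: 2 of 2 neighbours ≥ 2, becomes infected.
  Mo: 1 of 2 neighbours < 2, holds.
Round 5 — no new infections; cascade stops.

Dee, Mo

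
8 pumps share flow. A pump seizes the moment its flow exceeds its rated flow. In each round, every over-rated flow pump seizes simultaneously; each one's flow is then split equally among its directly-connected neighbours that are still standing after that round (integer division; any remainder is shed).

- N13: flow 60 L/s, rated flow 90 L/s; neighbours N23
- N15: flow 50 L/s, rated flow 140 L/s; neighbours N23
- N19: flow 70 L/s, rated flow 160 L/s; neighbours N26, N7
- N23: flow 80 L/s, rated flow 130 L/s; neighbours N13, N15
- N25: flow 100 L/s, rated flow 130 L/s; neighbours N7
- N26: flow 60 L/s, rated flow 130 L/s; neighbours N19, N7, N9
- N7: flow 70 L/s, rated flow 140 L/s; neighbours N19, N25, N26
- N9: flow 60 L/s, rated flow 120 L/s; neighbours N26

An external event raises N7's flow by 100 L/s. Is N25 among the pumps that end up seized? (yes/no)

yes

Round 1 — N7 at 170 > 140. N7 seizes.
  N7 sheds 170 L/s to N19, N25, N26: 56 each (2 lost).
    N19: 70+56 = 126 ≤ 160
    N25: 100+56 = 156 > 130
    N26: 60+56 = 116 ≤ 130
Round 2 — N25 seizes.
  N25 sheds 156 L/s: no online neighbours, lost.
No further seizures.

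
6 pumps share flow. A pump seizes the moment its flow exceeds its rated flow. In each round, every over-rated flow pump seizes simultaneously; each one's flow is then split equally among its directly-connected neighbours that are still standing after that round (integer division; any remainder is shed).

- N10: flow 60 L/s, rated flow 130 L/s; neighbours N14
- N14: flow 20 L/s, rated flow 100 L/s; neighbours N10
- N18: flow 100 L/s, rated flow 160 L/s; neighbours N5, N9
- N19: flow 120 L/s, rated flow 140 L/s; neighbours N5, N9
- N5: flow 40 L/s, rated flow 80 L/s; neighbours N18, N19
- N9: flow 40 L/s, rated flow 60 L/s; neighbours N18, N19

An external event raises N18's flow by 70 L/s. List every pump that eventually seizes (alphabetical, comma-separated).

N18, N19, N5, N9

Round 1 — N18 at 170 > 160. N18 seizes.
  N18 sheds 170 L/s to N5, N9: 85 each.
    N5: 40+85 = 125 > 80
    N9: 40+85 = 125 > 60
Round 2 — N5, N9 seize.
  N5 sheds 125 L/s to N19: 125 each.
    N19: 120+125 = 245 > 140
  N9 sheds 125 L/s to N19: 125 each.
    N19: 245+125 = 370 > 140
Round 3 — N19 seizes.
  N19 sheds 370 L/s: no online neighbours, lost.
No further seizures.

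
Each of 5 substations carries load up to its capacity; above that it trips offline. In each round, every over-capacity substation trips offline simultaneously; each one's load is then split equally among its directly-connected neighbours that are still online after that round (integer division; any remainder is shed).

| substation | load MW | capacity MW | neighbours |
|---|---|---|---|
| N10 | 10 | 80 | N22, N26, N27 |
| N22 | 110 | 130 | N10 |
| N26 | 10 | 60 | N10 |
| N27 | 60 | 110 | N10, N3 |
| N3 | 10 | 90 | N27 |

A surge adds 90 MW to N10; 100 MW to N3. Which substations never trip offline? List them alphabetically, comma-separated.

Round 1 — N10 at 100 > 80; N3 at 110 > 90. N10, N3 trip offline.
  N10 sheds 100 MW to N22, N26, N27: 33 each (1 lost).
    N22: 110+33 = 143 > 130
    N26: 10+33 = 43 ≤ 60
    N27: 60+33 = 93 ≤ 110
  N3 sheds 110 MW to N27: 110 each.
    N27: 93+110 = 203 > 110
Round 2 — N22, N27 trip offline.
  N22 sheds 143 MW: no online neighbours, lost.
  N27 sheds 203 MW: no online neighbours, lost.
No further trips.

N26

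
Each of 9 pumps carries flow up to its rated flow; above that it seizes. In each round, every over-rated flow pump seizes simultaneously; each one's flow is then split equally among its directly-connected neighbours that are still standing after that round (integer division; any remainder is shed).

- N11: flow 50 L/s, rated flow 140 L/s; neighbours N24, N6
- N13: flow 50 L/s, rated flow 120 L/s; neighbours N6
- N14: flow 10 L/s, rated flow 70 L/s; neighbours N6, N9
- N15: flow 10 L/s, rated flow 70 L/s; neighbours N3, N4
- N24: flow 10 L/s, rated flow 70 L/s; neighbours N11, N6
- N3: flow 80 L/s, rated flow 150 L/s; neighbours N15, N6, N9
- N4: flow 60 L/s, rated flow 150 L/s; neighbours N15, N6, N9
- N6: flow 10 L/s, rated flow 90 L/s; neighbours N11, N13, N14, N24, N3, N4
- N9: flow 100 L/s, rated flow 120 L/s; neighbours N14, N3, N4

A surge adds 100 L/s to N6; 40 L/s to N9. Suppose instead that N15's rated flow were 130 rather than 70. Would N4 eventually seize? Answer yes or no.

no

With N15's rated flow at 130:
Round 1 — N6 at 110 > 90; N9 at 140 > 120. N6, N9 seize.
  N6 sheds 110 L/s to N11, N13, N14, N24, N3, N4: 18 each (2 lost).
    N11: 50+18 = 68 ≤ 140
    N13: 50+18 = 68 ≤ 120
    N14: 10+18 = 28 ≤ 70
    N24: 10+18 = 28 ≤ 70
    N3: 80+18 = 98 ≤ 150
    N4: 60+18 = 78 ≤ 150
  N9 sheds 140 L/s to N14, N3, N4: 46 each (2 lost).
    N14: 28+46 = 74 > 70
    N3: 98+46 = 144 ≤ 150
    N4: 78+46 = 124 ≤ 150
Round 2 — N14 seizes.
  N14 sheds 74 L/s: no online neighbours, lost.
No further seizures.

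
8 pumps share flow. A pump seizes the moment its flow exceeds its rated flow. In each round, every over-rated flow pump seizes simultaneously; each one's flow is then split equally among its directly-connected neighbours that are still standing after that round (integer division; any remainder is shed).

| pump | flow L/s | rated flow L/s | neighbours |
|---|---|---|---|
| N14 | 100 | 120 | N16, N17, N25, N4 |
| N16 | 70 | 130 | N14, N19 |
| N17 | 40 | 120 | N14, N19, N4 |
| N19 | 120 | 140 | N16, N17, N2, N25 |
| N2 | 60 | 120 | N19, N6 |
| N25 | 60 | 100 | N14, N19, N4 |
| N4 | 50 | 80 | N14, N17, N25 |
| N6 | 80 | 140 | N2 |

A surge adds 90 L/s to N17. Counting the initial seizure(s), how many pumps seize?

6

Round 1 — N17 at 130 > 120. N17 seizes.
  N17 sheds 130 L/s to N14, N19, N4: 43 each (1 lost).
    N14: 100+43 = 143 > 120
    N19: 120+43 = 163 > 140
    N4: 50+43 = 93 > 80
Round 2 — N14, N19, N4 seize.
  N14 sheds 143 L/s to N16, N25: 71 each (1 lost).
    N16: 70+71 = 141 > 130
    N25: 60+71 = 131 > 100
  N19 sheds 163 L/s to N16, N2, N25: 54 each (1 lost).
    N16: 141+54 = 195 > 130
    N2: 60+54 = 114 ≤ 120
    N25: 131+54 = 185 > 100
  N4 sheds 93 L/s to N25: 93 each.
    N25: 185+93 = 278 > 100
Round 3 — N16, N25 seize.
  N16 sheds 195 L/s: no online neighbours, lost.
  N25 sheds 278 L/s: no online neighbours, lost.
No further seizures.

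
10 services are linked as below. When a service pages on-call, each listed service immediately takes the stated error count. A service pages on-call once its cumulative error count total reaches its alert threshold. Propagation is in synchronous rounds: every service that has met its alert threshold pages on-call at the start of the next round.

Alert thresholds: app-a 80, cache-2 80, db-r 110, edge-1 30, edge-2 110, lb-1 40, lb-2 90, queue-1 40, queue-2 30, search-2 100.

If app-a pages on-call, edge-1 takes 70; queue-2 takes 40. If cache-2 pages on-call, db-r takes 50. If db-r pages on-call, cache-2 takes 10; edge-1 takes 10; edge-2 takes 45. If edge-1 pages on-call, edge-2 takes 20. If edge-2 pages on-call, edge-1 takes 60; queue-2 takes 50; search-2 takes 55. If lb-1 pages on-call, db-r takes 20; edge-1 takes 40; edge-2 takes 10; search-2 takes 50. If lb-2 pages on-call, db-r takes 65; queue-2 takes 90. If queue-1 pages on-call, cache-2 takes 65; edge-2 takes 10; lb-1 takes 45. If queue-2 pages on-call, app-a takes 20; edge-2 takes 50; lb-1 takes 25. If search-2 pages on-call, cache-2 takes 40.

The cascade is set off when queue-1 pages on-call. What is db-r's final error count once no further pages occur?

Round 1 — queue-1 pages on-call (initial).
  cache-2: +65 → 65 < 80
  edge-2: +10 → 10 < 110
  lb-1: +45 → 45 ≥ 40
Round 2 — lb-1 pages on-call.
  db-r: +20 → 20 < 110
  edge-1: +40 → 40 ≥ 30
  edge-2: +10 → 20 < 110
  search-2: +50 → 50 < 100
Round 3 — edge-1 pages on-call.
  edge-2: +20 → 40 < 110
No further pages.

20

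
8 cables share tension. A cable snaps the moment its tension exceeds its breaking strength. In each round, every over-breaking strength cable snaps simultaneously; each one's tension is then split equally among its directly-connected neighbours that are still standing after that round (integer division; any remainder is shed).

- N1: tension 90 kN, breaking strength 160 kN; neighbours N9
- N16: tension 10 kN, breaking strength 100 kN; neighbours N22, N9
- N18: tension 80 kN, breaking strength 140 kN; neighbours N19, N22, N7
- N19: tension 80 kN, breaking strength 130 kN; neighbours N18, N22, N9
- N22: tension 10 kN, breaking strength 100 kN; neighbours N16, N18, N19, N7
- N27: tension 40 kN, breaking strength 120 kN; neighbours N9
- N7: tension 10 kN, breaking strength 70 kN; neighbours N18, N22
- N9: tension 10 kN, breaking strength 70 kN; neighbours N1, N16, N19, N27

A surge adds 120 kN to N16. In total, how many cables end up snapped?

2

Round 1 — N16 at 130 > 100. N16 snaps.
  N16 sheds 130 kN to N22, N9: 65 each.
    N22: 10+65 = 75 ≤ 100
    N9: 10+65 = 75 > 70
Round 2 — N9 snaps.
  N9 sheds 75 kN to N1, N19, N27: 25 each.
    N1: 90+25 = 115 ≤ 160
    N19: 80+25 = 105 ≤ 130
    N27: 40+25 = 65 ≤ 120
No further breaks.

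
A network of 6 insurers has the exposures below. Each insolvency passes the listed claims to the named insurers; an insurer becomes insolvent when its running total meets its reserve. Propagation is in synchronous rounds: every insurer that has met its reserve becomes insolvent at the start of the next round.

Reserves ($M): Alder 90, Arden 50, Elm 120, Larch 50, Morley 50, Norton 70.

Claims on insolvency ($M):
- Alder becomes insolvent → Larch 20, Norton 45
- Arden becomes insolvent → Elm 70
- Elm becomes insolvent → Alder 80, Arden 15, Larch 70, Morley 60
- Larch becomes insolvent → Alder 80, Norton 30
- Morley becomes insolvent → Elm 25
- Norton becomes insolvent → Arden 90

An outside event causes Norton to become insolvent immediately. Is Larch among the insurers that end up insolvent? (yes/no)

Round 1 — Norton becomes insolvent (initial).
  Arden: +90 → 90 ≥ 50
Round 2 — Arden becomes insolvent.
  Elm: +70 → 70 < 120
No further insolvencies.

no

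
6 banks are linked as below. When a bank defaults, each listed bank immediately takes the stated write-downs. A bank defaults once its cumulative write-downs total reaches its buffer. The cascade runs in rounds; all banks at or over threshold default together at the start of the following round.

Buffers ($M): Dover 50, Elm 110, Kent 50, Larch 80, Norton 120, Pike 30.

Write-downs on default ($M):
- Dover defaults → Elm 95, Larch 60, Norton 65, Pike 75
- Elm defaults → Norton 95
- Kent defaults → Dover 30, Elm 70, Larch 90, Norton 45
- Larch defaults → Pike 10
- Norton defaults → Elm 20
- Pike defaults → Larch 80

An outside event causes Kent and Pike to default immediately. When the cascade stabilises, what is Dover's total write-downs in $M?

Round 1 — Kent, Pike default (initial).
  Dover: +30 → 30 < 50
  Elm: +70 → 70 < 110
  Larch: +90+80 → 170 ≥ 80
  Norton: +45 → 45 < 120
Round 2 — Larch defaults.
No further defaults.

30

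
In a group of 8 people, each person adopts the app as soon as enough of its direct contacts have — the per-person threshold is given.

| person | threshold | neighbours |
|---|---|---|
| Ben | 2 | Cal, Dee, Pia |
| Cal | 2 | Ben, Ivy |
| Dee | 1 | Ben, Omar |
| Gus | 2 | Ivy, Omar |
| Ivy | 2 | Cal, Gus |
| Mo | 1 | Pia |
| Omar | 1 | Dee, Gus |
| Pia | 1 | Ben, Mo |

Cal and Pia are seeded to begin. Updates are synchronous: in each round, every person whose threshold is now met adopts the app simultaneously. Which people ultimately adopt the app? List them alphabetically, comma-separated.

Round 1 — Cal, Pia adopt the app (initial).
Round 2 — checking thresholds:
  Ben: 2 of 3 neighbours ≥ 2, adopts the app.
  Ivy: 1 of 2 neighbours < 2, below threshold.
  Mo: 1 of 1 neighbours ≥ 1, adopts the app.
Round 3 — checking thresholds:
  Dee: 1 of 2 neighbours ≥ 1, adopts the app.
  Ivy: 1 of 2 neighbours < 2, below threshold.
Round 4 — checking thresholds:
  Ivy: 1 of 2 neighbours < 2, below threshold.
  Omar: 1 of 2 neighbours ≥ 1, adopts the app.
Round 5 — no new adoptions; cascade stops.

Ben, Cal, Dee, Mo, Omar, Pia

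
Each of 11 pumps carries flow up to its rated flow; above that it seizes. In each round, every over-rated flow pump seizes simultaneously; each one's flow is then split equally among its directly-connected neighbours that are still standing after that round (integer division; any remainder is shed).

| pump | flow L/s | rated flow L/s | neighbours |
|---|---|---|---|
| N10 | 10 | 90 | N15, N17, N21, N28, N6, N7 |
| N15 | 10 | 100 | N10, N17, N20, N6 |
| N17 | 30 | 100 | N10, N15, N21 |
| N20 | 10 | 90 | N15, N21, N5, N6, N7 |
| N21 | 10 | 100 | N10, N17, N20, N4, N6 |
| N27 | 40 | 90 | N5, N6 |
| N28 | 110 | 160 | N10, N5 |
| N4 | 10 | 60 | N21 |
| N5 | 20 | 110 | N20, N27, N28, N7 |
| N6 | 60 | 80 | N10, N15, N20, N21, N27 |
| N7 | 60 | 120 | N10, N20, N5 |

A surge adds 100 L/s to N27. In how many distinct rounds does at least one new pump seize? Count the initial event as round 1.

Round 1 — N27 at 140 > 90. N27 seizes.
  N27 sheds 140 L/s to N5, N6: 70 each.
    N5: 20+70 = 90 ≤ 110
    N6: 60+70 = 130 > 80
Round 2 — N6 seizes.
  N6 sheds 130 L/s to N10, N15, N20, N21: 32 each (2 lost).
    N10: 10+32 = 42 ≤ 90
    N15: 10+32 = 42 ≤ 100
    N20: 10+32 = 42 ≤ 90
    N21: 10+32 = 42 ≤ 100
No further seizures.

2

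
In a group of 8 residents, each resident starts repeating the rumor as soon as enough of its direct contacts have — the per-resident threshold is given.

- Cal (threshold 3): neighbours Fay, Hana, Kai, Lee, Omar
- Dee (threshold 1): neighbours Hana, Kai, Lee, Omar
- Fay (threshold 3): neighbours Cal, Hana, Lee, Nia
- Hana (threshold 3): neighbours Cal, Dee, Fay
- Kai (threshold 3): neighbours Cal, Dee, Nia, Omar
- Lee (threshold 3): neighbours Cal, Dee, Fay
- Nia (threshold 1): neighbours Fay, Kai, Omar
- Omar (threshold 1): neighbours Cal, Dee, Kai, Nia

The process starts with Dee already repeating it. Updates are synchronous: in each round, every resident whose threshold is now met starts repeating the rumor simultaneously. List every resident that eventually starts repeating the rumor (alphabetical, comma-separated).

Dee, Kai, Nia, Omar

Round 1 — Dee starts repeating the rumor (initial).
Round 2 — checking thresholds:
  Hana: 1 of 3 neighbours < 3, below threshold.
  Kai: 1 of 4 neighbours < 3, below threshold.
  Lee: 1 of 3 neighbours < 3, below threshold.
  Omar: 1 of 4 neighbours ≥ 1, starts repeating the rumor.
Round 3 — checking thresholds:
  Cal: 1 of 5 neighbours < 3, below threshold.
  Hana: 1 of 3 neighbours < 3, below threshold.
  Kai: 2 of 4 neighbours < 3, below threshold.
  Lee: 1 of 3 neighbours < 3, below threshold.
  Nia: 1 of 3 neighbours ≥ 1, starts repeating the rumor.
Round 4 — checking thresholds:
  Cal: 1 of 5 neighbours < 3, below threshold.
  Fay: 1 of 4 neighbours < 3, below threshold.
  Hana: 1 of 3 neighbours < 3, below threshold.
  Kai: 3 of 4 neighbours ≥ 3, starts repeating the rumor.
  Lee: 1 of 3 neighbours < 3, below threshold.
Round 5 — no new spreads; cascade stops.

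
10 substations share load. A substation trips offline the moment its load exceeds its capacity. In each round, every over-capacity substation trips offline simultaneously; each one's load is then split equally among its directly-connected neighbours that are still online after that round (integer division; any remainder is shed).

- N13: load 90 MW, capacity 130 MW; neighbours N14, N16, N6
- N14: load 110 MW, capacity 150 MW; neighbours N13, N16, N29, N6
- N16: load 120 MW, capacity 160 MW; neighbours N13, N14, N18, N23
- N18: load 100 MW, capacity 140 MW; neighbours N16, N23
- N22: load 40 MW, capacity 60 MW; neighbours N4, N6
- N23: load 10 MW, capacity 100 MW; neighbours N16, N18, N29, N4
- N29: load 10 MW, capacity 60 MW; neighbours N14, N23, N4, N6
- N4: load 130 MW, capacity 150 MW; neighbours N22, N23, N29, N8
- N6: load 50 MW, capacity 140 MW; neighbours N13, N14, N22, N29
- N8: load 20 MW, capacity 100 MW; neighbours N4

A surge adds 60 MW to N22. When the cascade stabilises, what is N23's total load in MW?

Round 1 — N22 at 100 > 60. N22 trips offline.
  N22 sheds 100 MW to N4, N6: 50 each.
    N4: 130+50 = 180 > 150
    N6: 50+50 = 100 ≤ 140
Round 2 — N4 trips offline.
  N4 sheds 180 MW to N23, N29, N8: 60 each.
    N23: 10+60 = 70 ≤ 100
    N29: 10+60 = 70 > 60
    N8: 20+60 = 80 ≤ 100
Round 3 — N29 trips offline.
  N29 sheds 70 MW to N14, N23, N6: 23 each (1 lost).
    N14: 110+23 = 133 ≤ 150
    N23: 70+23 = 93 ≤ 100
    N6: 100+23 = 123 ≤ 140
No further trips.

93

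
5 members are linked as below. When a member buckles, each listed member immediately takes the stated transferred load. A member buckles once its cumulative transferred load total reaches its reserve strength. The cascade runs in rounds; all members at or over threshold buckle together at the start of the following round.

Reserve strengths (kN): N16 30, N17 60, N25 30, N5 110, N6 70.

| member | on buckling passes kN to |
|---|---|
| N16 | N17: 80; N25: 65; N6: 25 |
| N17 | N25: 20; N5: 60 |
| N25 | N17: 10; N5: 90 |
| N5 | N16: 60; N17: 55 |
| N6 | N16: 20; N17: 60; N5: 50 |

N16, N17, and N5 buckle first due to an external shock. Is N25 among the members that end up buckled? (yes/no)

Round 1 — N16, N17, N5 buckle (initial).
  N25: +65+20 → 85 ≥ 30
  N6: +25 → 25 < 70
Round 2 — N25 buckles.
No further bucklings.

yes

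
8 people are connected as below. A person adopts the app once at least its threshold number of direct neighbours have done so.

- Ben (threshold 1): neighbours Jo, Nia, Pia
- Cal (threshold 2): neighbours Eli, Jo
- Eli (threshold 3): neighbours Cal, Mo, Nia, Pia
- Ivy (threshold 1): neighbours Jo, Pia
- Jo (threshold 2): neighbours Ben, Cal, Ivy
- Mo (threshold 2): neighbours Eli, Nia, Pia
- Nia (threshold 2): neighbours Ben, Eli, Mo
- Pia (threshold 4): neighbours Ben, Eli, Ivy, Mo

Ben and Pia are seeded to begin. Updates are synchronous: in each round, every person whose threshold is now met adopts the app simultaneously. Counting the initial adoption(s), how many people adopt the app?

Round 1 — Ben, Pia adopt the app (initial).
Round 2 — checking thresholds:
  Eli: 1 of 4 neighbours < 3, below threshold.
  Ivy: 1 of 2 neighbours ≥ 1, adopts the app.
  Jo: 1 of 3 neighbours < 2, below threshold.
  Mo: 1 of 3 neighbours < 2, below threshold.
  Nia: 1 of 3 neighbours < 2, below threshold.
Round 3 — checking thresholds:
  Eli: 1 of 4 neighbours < 3, below threshold.
  Jo: 2 of 3 neighbours ≥ 2, adopts the app.
  Mo: 1 of 3 neighbours < 2, below threshold.
  Nia: 1 of 3 neighbours < 2, below threshold.
Round 4 — no new adoptions; cascade stops.

4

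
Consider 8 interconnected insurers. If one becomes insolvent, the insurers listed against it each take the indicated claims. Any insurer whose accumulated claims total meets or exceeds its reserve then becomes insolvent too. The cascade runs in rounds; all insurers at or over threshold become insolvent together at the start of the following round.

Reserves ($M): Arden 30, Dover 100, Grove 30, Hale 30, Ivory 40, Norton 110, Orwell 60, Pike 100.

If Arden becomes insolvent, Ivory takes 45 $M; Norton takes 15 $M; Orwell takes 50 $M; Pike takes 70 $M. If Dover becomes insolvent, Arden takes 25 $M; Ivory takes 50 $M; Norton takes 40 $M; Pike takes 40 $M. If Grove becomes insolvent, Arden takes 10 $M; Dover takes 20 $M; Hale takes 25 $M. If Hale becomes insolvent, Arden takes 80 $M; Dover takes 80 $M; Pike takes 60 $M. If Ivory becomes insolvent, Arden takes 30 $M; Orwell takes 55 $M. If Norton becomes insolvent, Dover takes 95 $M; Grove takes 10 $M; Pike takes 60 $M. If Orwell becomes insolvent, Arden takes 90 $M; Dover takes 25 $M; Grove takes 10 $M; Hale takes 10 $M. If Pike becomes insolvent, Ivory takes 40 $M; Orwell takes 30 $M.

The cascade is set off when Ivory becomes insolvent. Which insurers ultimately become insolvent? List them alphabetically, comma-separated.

Arden, Ivory, Orwell

Round 1 — Ivory becomes insolvent (initial).
  Arden: +30 → 30 ≥ 30
  Orwell: +55 → 55 < 60
Round 2 — Arden becomes insolvent.
  Norton: +15 → 15 < 110
  Orwell: +50 → 105 ≥ 60
  Pike: +70 → 70 < 100
Round 3 — Orwell becomes insolvent.
  Dover: +25 → 25 < 100
  Grove: +10 → 10 < 30
  Hale: +10 → 10 < 30
No further insolvencies.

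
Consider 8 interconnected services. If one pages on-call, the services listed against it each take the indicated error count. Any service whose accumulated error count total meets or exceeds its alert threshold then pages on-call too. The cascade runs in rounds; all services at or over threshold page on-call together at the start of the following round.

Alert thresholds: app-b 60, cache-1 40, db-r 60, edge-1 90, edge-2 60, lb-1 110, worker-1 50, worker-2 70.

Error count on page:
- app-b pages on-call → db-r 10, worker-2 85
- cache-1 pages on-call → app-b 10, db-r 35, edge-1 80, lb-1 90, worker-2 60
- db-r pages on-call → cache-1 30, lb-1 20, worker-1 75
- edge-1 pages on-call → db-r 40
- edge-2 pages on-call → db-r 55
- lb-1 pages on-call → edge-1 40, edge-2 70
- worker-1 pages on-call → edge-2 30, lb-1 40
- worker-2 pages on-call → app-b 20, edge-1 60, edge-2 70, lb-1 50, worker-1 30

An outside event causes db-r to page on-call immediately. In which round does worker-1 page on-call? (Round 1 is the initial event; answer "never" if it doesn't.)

2

Round 1 — db-r pages on-call (initial).
  cache-1: +30 → 30 < 40
  lb-1: +20 → 20 < 110
  worker-1: +75 → 75 ≥ 50
Round 2 — worker-1 pages on-call.
  edge-2: +30 → 30 < 60
  lb-1: +40 → 60 < 110
No further pages.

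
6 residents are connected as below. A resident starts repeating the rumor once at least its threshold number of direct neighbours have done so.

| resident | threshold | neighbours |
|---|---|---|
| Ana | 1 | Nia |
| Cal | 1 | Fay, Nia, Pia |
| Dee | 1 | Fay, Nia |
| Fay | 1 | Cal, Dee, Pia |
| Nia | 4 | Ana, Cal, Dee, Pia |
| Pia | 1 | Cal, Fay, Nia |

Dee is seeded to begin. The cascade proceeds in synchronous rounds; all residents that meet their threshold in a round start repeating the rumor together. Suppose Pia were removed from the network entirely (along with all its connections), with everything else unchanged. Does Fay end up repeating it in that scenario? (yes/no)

yes

With Pia removed:
Round 1 — Dee starts repeating the rumor (initial).
Round 2 — checking thresholds:
  Fay: 1 of 2 neighbours ≥ 1, starts repeating the rumor.
  Nia: 1 of 3 neighbours < 4, not yet.
Round 3 — checking thresholds:
  Cal: 1 of 2 neighbours ≥ 1, starts repeating the rumor.
  Nia: 1 of 3 neighbours < 4, not yet.
Round 4 — no new spreads; cascade stops.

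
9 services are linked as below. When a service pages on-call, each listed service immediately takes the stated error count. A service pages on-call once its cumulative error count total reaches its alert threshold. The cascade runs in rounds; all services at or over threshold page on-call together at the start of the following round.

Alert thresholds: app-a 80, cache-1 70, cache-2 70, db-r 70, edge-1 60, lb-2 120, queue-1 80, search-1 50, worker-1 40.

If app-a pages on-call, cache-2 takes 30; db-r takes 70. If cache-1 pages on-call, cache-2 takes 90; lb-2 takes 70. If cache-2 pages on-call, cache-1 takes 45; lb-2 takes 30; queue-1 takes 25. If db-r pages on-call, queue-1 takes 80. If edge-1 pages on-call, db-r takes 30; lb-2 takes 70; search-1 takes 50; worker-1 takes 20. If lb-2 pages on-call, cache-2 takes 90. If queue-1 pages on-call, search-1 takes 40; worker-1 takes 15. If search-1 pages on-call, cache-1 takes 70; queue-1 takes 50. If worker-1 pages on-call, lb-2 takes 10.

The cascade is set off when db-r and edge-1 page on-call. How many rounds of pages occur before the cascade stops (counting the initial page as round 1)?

Round 1 — db-r, edge-1 page on-call (initial).
  lb-2: +70 → 70 < 120
  queue-1: +80 → 80 ≥ 80
  search-1: +50 → 50 ≥ 50
  worker-1: +20 → 20 < 40
Round 2 — queue-1, search-1 page on-call.
  cache-1: +70 → 70 ≥ 70
  worker-1: +15 → 35 < 40
Round 3 — cache-1 pages on-call.
  cache-2: +90 → 90 ≥ 70
  lb-2: +70 → 140 ≥ 120
Round 4 — cache-2, lb-2 page on-call.
No further pages.

4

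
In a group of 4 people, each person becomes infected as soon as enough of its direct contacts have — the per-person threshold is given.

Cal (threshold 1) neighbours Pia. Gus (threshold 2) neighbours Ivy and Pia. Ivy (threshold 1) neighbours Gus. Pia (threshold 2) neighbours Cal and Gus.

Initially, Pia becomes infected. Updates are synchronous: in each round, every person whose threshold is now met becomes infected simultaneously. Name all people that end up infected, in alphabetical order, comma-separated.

Round 1 — Pia becomes infected (initial).
Round 2 — checking thresholds:
  Cal: 1 of 1 neighbours ≥ 1, becomes infected.
  Gus: 1 of 2 neighbours < 2, not yet.
Round 3 — no new infections; cascade stops.

Cal, Pia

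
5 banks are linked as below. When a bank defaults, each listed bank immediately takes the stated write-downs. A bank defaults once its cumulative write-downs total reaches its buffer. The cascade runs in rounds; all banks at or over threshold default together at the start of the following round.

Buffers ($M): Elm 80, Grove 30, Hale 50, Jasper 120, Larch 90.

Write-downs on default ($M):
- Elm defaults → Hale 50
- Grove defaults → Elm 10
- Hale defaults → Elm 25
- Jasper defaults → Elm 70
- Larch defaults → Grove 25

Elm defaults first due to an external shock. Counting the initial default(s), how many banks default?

2

Round 1 — Elm defaults (initial).
  Hale: +50 → 50 ≥ 50
Round 2 — Hale defaults.
No further defaults.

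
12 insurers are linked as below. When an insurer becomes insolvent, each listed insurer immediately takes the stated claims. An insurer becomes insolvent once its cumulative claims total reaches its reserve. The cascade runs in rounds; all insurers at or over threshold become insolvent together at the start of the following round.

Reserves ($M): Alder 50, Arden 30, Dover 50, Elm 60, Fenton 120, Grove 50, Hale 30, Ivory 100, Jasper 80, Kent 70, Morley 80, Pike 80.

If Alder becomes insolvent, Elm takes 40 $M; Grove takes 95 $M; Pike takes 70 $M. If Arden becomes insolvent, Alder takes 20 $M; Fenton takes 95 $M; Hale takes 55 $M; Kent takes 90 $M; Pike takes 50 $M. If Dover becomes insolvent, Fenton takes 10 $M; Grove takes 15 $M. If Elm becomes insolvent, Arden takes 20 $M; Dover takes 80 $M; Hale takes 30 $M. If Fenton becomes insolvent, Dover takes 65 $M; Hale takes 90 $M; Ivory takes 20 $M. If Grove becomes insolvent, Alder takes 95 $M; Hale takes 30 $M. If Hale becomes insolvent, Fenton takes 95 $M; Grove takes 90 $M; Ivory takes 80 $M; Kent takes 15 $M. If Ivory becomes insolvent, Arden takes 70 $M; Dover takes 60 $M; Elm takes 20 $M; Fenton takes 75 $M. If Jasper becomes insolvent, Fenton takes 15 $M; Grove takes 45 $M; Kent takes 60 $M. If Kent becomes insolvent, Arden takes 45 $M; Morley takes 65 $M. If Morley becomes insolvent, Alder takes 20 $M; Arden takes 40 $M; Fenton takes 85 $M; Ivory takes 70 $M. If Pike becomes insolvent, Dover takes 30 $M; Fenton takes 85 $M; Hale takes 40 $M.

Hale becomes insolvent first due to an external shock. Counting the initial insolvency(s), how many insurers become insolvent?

3

Round 1 — Hale becomes insolvent (initial).
  Fenton: +95 → 95 < 120
  Grove: +90 → 90 ≥ 50
  Ivory: +80 → 80 < 100
  Kent: +15 → 15 < 70
Round 2 — Grove becomes insolvent.
  Alder: +95 → 95 ≥ 50
Round 3 — Alder becomes insolvent.
  Elm: +40 → 40 < 60
  Pike: +70 → 70 < 80
No further insolvencies.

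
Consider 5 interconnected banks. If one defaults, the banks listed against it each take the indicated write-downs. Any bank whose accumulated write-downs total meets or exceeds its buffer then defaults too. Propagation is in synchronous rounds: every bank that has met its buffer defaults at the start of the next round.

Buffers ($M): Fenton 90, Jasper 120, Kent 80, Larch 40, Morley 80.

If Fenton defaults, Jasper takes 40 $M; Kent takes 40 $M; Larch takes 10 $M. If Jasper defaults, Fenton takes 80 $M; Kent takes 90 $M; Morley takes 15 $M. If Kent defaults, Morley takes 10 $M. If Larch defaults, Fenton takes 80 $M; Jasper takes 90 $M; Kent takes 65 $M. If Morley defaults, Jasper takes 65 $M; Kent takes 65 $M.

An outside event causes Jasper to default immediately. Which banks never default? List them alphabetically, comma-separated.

Fenton, Larch, Morley

Round 1 — Jasper defaults (initial).
  Fenton: +80 → 80 < 90
  Kent: +90 → 90 ≥ 80
  Morley: +15 → 15 < 80
Round 2 — Kent defaults.
  Morley: +10 → 25 < 80
No further defaults.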